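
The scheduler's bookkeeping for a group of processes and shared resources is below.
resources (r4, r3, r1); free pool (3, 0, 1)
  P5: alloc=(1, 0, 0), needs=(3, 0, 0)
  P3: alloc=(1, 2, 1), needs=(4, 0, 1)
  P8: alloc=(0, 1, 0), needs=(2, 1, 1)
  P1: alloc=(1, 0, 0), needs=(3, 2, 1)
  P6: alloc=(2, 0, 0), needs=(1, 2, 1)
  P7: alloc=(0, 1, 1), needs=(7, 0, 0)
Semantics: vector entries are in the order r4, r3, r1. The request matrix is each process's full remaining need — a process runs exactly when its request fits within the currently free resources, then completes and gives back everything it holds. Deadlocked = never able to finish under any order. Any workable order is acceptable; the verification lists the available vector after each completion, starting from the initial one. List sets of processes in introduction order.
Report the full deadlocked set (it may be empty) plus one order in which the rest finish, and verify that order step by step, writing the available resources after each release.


No process is deadlocked.
Key observation: P5 leads a chain of completions in which each release enables another process.
One completion order for the rest: P5, P3, P1, P8, P6, P7. Check, step by step:
  pool = (3, 0, 1)
  P5: need (3, 0, 0) fits (3, 0, 1); releases (1, 0, 0), pool now (4, 0, 1)
  P3: need (4, 0, 1) fits (4, 0, 1); releases (1, 2, 1), pool now (5, 2, 2)
  P1: need (3, 2, 1) fits (5, 2, 2); releases (1, 0, 0), pool now (6, 2, 2)
  P8: need (2, 1, 1) fits (6, 2, 2); releases (0, 1, 0), pool now (6, 3, 2)
  P6: need (1, 2, 1) fits (6, 3, 2); releases (2, 0, 0), pool now (8, 3, 2)
  P7: need (7, 0, 0) fits (8, 3, 2); releases (0, 1, 1), pool now (8, 4, 3)


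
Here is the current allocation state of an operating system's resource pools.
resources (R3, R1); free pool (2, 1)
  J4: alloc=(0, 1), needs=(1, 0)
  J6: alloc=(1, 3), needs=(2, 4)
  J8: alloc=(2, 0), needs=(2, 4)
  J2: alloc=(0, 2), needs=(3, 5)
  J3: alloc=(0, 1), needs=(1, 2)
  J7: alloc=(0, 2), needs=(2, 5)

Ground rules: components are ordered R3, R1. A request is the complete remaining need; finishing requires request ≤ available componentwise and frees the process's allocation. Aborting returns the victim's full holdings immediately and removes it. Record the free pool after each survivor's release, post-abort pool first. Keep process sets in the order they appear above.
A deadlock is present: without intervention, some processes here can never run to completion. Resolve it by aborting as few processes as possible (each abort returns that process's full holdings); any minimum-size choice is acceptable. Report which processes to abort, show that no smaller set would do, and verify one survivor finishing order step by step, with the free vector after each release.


Minimum abort set: J7.
Key observation: no ordering could ever have run J8 before the abort of J7; with (0, 2) back in the pool it fits at step 2.
Why nothing smaller works: aborting no one leaves the state deadlocked as given.
The survivors complete as J4, J8, J6, J2, J3. Step-by-step check (starting from the post-abort pool):
  pool = (2, 3)
  J4 needs (1, 0) <= (2, 3) -> finishes; pool += (0, 1) = (2, 4)
  J8 needs (2, 4) <= (2, 4) -> finishes; pool += (2, 0) = (4, 4)
  J6 needs (2, 4) <= (4, 4) -> finishes; pool += (1, 3) = (5, 7)
  J2 needs (3, 5) <= (5, 7) -> finishes; pool += (0, 2) = (5, 9)
  J3 needs (1, 2) <= (5, 9) -> finishes; pool += (0, 1) = (5, 10)


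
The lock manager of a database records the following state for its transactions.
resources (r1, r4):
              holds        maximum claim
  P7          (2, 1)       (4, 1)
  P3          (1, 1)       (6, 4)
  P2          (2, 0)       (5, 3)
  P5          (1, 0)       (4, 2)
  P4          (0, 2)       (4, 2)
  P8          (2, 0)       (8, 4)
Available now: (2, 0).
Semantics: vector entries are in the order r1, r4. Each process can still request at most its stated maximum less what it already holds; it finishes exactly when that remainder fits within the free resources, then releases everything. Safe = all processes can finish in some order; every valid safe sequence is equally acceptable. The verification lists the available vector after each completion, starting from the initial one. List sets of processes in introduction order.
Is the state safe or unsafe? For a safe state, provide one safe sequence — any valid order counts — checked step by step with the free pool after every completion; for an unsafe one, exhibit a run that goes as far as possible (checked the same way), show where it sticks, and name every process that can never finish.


The state is SAFE; one workable sequence: P7, P4, P2, P5, P3, P8.
Key observation: P7 is the earliest step where a requested resource binds exactly: need (2, 0), pool (2, 0) at its turn.
Walking it through:
  pool = (2, 0)
  P7 needs (2, 0) <= (2, 0) -> finishes; pool += (2, 1) = (4, 1)
  P4 needs (4, 0) <= (4, 1) -> finishes; pool += (0, 2) = (4, 3)
  P2 needs (3, 3) <= (4, 3) -> finishes; pool += (2, 0) = (6, 3)
  P5 needs (3, 2) <= (6, 3) -> finishes; pool += (1, 0) = (7, 3)
  P3 needs (5, 3) <= (7, 3) -> finishes; pool += (1, 1) = (8, 4)
  P8 needs (6, 4) <= (8, 4) -> finishes; pool += (2, 0) = (10, 4)


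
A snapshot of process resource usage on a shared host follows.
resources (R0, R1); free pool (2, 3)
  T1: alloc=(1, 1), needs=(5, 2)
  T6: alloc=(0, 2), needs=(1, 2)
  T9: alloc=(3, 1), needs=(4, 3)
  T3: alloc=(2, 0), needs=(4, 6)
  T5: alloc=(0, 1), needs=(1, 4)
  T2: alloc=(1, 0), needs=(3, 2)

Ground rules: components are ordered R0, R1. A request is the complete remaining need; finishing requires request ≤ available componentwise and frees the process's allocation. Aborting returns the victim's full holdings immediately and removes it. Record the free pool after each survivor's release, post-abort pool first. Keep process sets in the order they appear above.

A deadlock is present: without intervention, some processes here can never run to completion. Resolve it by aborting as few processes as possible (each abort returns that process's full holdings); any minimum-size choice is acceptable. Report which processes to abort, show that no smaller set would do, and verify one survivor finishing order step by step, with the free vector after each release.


Abort T1.
Key observation: T2 had no path to completion before; after the abort of T1 ((1, 1) returned), step 2 is where it fits.
No smaller set exists: with zero aborts the deadlock remains.
Survivors finish in the order: T6, T2, T5, T9, T3. Step-by-step check (pool after the aborts first):
  pool = (3, 4)
  T6: need (1, 2) fits (3, 4); releases (0, 2), pool now (3, 6)
  T2: need (3, 2) fits (3, 6); releases (1, 0), pool now (4, 6)
  T5: need (1, 4) fits (4, 6); releases (0, 1), pool now (4, 7)
  T9: need (4, 3) fits (4, 7); releases (3, 1), pool now (7, 8)
  T3: need (4, 6) fits (7, 8); releases (2, 0), pool now (9, 8)


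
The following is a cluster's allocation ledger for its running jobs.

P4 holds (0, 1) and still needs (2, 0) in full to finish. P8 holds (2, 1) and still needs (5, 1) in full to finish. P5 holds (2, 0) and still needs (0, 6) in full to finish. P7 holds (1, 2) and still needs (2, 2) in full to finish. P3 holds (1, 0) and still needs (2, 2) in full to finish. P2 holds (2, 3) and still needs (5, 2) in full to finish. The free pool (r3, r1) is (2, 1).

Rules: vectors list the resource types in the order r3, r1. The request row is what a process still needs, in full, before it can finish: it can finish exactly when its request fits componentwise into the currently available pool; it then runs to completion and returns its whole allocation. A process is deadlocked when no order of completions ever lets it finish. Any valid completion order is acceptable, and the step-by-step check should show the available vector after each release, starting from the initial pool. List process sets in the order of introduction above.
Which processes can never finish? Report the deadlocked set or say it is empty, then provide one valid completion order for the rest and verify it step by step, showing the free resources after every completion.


The deadlocked set is P8, P5 and P2.
Key observation: after P4, P7, P3 the pool peaks at (4, 4), and each blocked process is short somewhere: P8 on r3; P5 on r1; P2 on r3.
A valid finishing order for the others: P4, P7, P3. Step-by-step check:
  pool = (2, 1)
  P4: need (2, 0) fits (2, 1); releases (0, 1), pool now (2, 2)
  P7: need (2, 2) fits (2, 2); releases (1, 2), pool now (3, 4)
  P3: need (2, 2) fits (3, 4); releases (1, 0), pool now (4, 4)
The blocked processes can never fit:
  blocked: P8 wants (5, 1), pool (4, 4) — not enough r3
  blocked: P5 wants (0, 6), pool (4, 4) — not enough r1
  blocked: P2 wants (5, 2), pool (4, 4) — not enough r3


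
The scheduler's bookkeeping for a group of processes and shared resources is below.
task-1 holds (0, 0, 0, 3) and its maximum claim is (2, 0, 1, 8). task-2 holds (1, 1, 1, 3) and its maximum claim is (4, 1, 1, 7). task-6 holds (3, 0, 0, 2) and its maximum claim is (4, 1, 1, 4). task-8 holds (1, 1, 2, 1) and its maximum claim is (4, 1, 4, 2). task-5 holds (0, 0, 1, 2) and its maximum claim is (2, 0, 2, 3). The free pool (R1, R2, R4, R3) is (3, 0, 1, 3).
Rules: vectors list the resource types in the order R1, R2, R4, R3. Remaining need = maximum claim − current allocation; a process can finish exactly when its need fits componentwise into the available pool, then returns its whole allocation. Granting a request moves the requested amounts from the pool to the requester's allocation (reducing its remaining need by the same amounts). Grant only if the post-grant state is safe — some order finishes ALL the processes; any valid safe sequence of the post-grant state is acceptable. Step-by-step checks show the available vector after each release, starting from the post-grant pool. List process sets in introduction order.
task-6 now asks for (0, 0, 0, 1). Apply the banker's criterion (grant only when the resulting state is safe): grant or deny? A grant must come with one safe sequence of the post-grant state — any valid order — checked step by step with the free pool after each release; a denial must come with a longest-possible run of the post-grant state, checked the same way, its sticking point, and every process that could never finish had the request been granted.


GRANT: granting preserves safety; a valid post-grant sequence is task-5, task-8, task-6, task-1, task-2.
Key observation: (3, 0, 1, 2) free after granting still covers task-5 first, and each release covers the next.
Step-by-step check of the post-grant state:
  pool = (3, 0, 1, 2)
  run task-5 (needs (2, 0, 1, 1), free (3, 0, 1, 2)); after release of (0, 0, 1, 2) the pool is (3, 0, 2, 4)
  run task-8 (needs (3, 0, 2, 1), free (3, 0, 2, 4)); after release of (1, 1, 2, 1) the pool is (4, 1, 4, 5)
  run task-6 (needs (1, 1, 1, 1), free (4, 1, 4, 5)); after release of (3, 0, 0, 3) the pool is (7, 1, 4, 8)
  run task-1 (needs (2, 0, 1, 5), free (7, 1, 4, 8)); after release of (0, 0, 0, 3) the pool is (7, 1, 4, 11)
  run task-2 (needs (3, 0, 0, 4), free (7, 1, 4, 11)); after release of (1, 1, 1, 3) the pool is (8, 2, 5, 14)


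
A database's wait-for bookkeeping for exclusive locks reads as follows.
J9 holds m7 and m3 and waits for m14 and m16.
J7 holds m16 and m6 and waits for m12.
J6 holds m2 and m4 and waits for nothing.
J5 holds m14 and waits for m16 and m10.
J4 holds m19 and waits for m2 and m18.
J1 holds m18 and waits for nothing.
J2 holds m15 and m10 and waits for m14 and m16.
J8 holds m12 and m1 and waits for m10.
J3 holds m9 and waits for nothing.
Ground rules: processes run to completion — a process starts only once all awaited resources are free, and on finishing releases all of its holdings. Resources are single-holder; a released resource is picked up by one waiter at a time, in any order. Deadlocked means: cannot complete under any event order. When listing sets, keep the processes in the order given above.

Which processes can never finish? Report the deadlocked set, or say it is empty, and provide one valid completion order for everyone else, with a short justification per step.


Deadlocked set: J9, J7, J5, J2 and J8.
Key observation: the loop J7 -> J8 -> J2 -> J7 blocks itself forever; J5 is caught in further circular waits and J9 waits into the deadlock from upstream.
The rest can finish in the order J6, J3, J1, J4.
Verifying each step:
  J6 waits on nothing -> runs at once and releases m2 and m4
  J3 waits on nothing -> runs at once and releases m9
  J1 waits on nothing -> runs at once and releases m18
  run J4 (all its waits — m2 and m18 — are resolved); releases m19


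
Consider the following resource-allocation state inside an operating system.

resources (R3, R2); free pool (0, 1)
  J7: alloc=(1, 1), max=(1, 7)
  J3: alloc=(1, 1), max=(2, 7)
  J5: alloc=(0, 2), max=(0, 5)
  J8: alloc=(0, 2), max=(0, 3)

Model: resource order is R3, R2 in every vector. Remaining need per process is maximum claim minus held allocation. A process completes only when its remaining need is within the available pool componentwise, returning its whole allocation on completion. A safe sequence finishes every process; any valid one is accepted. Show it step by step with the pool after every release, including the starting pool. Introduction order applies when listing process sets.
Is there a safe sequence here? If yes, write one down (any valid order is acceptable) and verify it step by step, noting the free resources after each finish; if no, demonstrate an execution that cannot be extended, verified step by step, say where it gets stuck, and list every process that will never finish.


UNSAFE — no complete ordering exists.
Key observation: the pool after J8, J5 is (0, 5); every surviving request exceeds it in R2, so progress ends there.
Going as far as possible: J8, J5; after that, nothing fits. Check, step by step:
  pool = (0, 1)
  J8: need (0, 1) fits (0, 1); releases (0, 2), pool now (0, 3)
  J5: need (0, 3) fits (0, 3); releases (0, 2), pool now (0, 5)
  blocked: J7 wants (0, 6), pool (0, 5) — not enough R2
  blocked: J3 wants (1, 6), pool (0, 5) — not enough R3 and R2
Never able to finish: J7 and J3.


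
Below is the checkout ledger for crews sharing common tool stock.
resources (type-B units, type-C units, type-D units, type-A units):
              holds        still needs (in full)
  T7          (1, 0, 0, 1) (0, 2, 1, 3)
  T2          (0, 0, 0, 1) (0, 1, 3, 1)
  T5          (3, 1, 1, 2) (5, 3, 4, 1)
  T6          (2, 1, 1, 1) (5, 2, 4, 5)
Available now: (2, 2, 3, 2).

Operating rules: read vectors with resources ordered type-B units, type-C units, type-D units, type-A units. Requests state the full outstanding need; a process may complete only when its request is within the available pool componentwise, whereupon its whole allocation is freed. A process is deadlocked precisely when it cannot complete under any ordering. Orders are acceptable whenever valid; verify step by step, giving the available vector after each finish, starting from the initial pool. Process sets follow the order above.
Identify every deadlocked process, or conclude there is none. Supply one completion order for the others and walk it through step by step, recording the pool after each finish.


Deadlocked: T5 and T6.
Key observation: the pool after T2, T7 is (3, 2, 3, 4); every surviving request exceeds it in type-B units, so progress ends there.
One completion order for the rest: T2, T7. Check, step by step:
  pool = (2, 2, 3, 2)
  T2: need (0, 1, 3, 1) fits (2, 2, 3, 2); releases (0, 0, 0, 1), pool now (2, 2, 3, 3)
  T7: need (0, 2, 1, 3) fits (2, 2, 3, 3); releases (1, 0, 0, 1), pool now (3, 2, 3, 4)
The blocked processes can never fit:
  blocked: T5 wants (5, 3, 4, 1), pool (3, 2, 3, 4) — not enough type-B units, type-C units and type-D units
  blocked: T6 wants (5, 2, 4, 5), pool (3, 2, 3, 4) — not enough type-B units, type-D units and type-A units


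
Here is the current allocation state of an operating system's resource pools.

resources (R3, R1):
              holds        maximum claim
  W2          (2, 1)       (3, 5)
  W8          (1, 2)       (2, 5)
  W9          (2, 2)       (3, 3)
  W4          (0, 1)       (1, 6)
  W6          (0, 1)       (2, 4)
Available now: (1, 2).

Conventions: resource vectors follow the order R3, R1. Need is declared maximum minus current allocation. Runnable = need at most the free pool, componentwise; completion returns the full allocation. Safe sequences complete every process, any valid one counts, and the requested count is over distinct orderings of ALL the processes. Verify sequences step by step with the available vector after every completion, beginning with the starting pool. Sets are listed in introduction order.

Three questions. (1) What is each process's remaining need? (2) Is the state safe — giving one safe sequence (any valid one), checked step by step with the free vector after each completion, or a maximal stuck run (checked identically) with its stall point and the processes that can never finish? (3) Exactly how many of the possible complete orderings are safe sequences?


(1) Outstanding need per process (order R3, R1):
  W2: (1, 4)
  W8: (1, 3)
  W9: (1, 1)
  W4: (1, 5)
  W6: (2, 3)
(2) SAFE — a valid safe sequence is W9, W8, W6, W4, W2.
Key observation: the first exact fit in this order is W9 — it needs (1, 1) with (1, 2) free, meeting a requested resource to the last unit.
Step-by-step check:
  pool = (1, 2)
  run W9 (needs (1, 1), free (1, 2)); after release of (2, 2) the pool is (3, 4)
  run W8 (needs (1, 3), free (3, 4)); after release of (1, 2) the pool is (4, 6)
  run W6 (needs (2, 3), free (4, 6)); after release of (0, 1) the pool is (4, 7)
  run W4 (needs (1, 5), free (4, 7)); after release of (0, 1) the pool is (4, 8)
  run W2 (needs (1, 4), free (4, 8)); after release of (2, 1) the pool is (6, 9)
(3) Precisely 18 of the possible complete orderings are safe sequences.


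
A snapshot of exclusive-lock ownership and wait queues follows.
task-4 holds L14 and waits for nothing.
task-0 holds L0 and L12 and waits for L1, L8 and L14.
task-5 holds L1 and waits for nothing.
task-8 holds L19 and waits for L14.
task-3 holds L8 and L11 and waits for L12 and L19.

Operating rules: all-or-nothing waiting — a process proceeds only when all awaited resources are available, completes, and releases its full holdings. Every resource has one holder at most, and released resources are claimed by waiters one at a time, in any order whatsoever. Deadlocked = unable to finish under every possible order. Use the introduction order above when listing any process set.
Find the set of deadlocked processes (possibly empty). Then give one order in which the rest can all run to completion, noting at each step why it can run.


The deadlocked set is task-0 and task-3.
Key observation: along task-0 -> task-3 -> task-0, each member waits on what the next one holds — a deadlock; no other process is dragged down with it.
The rest can finish in the order task-5, task-4, task-8.
Step-by-step check:
  task-5 waits on nothing -> runs at once and releases L1
  task-4 waits on nothing -> runs at once and releases L14
  task-8 waits on L14 — all released -> runs and releases L19


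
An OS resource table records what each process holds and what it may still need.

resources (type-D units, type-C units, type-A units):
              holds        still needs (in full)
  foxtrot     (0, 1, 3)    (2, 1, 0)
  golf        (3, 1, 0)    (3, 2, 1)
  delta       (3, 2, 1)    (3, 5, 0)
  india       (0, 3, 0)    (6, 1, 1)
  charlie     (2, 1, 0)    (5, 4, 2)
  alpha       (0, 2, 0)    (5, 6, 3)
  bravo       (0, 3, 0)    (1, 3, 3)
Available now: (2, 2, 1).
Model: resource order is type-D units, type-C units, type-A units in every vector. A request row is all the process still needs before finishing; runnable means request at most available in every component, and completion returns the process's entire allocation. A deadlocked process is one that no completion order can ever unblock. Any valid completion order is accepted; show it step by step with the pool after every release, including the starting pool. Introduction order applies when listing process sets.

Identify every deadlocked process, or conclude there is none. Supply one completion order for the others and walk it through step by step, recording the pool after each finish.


The deadlocked set is golf, delta, india, charlie and alpha.
Key observation: once foxtrot, bravo finish, the pool peaks at (2, 6, 4) — and every remaining process still needs more type-D units than that.
The rest can finish in the order foxtrot, bravo. Step-by-step check:
  pool = (2, 2, 1)
  foxtrot: need (2, 1, 0) fits (2, 2, 1); releases (0, 1, 3), pool now (2, 3, 4)
  bravo: need (1, 3, 3) fits (2, 3, 4); releases (0, 3, 0), pool now (2, 6, 4)
The stuck group stays short no matter what:
  blocked: golf wants (3, 2, 1), pool (2, 6, 4) — not enough type-D units
  blocked: delta wants (3, 5, 0), pool (2, 6, 4) — not enough type-D units
  blocked: india wants (6, 1, 1), pool (2, 6, 4) — not enough type-D units
  blocked: charlie wants (5, 4, 2), pool (2, 6, 4) — not enough type-D units
  blocked: alpha wants (5, 6, 3), pool (2, 6, 4) — not enough type-D units


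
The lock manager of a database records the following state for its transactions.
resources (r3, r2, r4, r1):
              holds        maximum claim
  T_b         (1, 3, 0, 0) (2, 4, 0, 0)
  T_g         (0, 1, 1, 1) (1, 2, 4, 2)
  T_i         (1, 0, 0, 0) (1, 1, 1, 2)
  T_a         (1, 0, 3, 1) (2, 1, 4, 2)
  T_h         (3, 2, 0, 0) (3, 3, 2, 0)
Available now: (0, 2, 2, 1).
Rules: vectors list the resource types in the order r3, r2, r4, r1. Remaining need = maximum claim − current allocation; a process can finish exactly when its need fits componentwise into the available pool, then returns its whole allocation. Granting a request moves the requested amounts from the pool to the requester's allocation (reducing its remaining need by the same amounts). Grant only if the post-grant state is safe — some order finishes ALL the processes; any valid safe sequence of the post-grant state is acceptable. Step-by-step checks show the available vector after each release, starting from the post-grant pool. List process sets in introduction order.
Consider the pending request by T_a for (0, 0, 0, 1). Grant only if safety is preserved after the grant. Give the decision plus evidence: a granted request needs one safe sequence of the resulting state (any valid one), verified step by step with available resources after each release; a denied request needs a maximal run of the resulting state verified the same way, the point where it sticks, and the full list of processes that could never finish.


GRANT. The post-grant state is safe; one safe sequence: T_h, T_a, T_i, T_g, T_b.
Key observation: (0, 2, 2, 0) free after granting still covers T_h first, and each release covers the next.
Check on the post-grant state, step by step:
  pool = (0, 2, 2, 0)
  T_h: need (0, 1, 2, 0) fits (0, 2, 2, 0); releases (3, 2, 0, 0), pool now (3, 4, 2, 0)
  T_a: need (1, 1, 1, 0) fits (3, 4, 2, 0); releases (1, 0, 3, 2), pool now (4, 4, 5, 2)
  T_i: need (0, 1, 1, 2) fits (4, 4, 5, 2); releases (1, 0, 0, 0), pool now (5, 4, 5, 2)
  T_g: need (1, 1, 3, 1) fits (5, 4, 5, 2); releases (0, 1, 1, 1), pool now (5, 5, 6, 3)
  T_b: need (1, 1, 0, 0) fits (5, 5, 6, 3); releases (1, 3, 0, 0), pool now (6, 8, 6, 3)


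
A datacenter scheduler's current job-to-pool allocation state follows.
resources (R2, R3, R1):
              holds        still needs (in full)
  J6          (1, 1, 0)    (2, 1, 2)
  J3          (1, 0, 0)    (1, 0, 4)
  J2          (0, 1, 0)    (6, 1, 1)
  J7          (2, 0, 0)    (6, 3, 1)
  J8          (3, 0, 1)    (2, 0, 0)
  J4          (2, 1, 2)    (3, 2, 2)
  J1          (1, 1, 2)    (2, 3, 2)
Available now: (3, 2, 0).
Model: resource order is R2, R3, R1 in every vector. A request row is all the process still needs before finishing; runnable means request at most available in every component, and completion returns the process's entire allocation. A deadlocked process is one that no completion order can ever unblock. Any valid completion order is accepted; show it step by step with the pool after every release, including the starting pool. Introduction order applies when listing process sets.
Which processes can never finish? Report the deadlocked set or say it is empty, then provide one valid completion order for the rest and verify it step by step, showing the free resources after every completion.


The deadlocked set is J6, J3, J4 and J1.
Key observation: even finishing J8, J2, J7 leaves just (8, 3, 1) free — too little R1 for any of the remaining processes.
The rest can finish in the order J8, J2, J7. Walking it through:
  pool = (3, 2, 0)
  J8: need (2, 0, 0) fits (3, 2, 0); releases (3, 0, 1), pool now (6, 2, 1)
  J2: need (6, 1, 1) fits (6, 2, 1); releases (0, 1, 0), pool now (6, 3, 1)
  J7: need (6, 3, 1) fits (6, 3, 1); releases (2, 0, 0), pool now (8, 3, 1)
None of the blocked processes ever fits:
  J6 cannot run: need (2, 1, 2) vs free (8, 3, 1) (insufficient R1)
  J3 cannot run: need (1, 0, 4) vs free (8, 3, 1) (insufficient R1)
  J4 cannot run: need (3, 2, 2) vs free (8, 3, 1) (insufficient R1)
  J1 cannot run: need (2, 3, 2) vs free (8, 3, 1) (insufficient R1)


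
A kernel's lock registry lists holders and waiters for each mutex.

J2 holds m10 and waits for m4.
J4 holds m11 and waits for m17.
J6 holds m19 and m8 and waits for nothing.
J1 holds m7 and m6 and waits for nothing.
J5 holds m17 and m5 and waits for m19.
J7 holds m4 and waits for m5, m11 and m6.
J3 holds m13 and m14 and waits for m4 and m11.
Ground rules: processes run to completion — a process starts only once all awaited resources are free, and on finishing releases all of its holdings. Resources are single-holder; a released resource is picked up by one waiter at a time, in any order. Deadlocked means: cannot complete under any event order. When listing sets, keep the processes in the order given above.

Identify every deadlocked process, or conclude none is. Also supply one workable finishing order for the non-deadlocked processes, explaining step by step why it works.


Nothing here is deadlocked.
Key observation: the wait graph is acyclic; completion cascades from the unblocked processes through everyone else.
A valid finishing order for the others: J1, J6, J5, J4, J7, J3, J2.
Step-by-step check:
  J1: no waits; runs immediately, freeing m7 and m6
  J6: no waits; runs immediately, freeing m19 and m8
  J5 waits on m19 — all released -> runs and releases m17 and m5
  J4 waits on m17 — all released -> runs and releases m11
  J7 waits on m5, m11 and m6 — all released -> runs and releases m4
  J3 waits on m4 and m11 — all released -> runs and releases m13 and m14
  J2 waits on m4 — all released -> runs and releases m10


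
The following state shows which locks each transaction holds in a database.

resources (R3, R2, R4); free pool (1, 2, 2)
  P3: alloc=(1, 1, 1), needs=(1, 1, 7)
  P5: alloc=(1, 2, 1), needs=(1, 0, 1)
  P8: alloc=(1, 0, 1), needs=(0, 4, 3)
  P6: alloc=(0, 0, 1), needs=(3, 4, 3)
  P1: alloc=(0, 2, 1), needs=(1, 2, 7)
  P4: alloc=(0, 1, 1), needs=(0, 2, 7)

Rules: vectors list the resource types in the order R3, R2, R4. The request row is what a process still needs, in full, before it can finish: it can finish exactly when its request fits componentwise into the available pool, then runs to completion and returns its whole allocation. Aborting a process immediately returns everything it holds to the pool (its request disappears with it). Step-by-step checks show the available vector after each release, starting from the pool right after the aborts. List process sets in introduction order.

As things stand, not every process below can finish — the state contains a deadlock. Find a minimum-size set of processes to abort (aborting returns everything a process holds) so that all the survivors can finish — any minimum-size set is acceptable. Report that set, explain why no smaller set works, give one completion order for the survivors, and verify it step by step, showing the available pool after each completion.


The answer: abort P3 and P1.
Key observation: aborting P3 and P1 returns (1, 3, 2), and P4 — hopeless before — runs at step 4 with the returned capacity in the pool.
Minimality, checking each single-abort alternative: P3 alone leaves P1 blocked (short on R4); P5 alone leaves P3 blocked (short on R4); P8 alone leaves P3 blocked (short on R4); P6 alone leaves P3 blocked (short on R4); P1 alone leaves P3 blocked (short on R4); P4 alone leaves P3 blocked (short on R4).
The survivors complete as P5, P6, P8, P4. Check, step by step (starting from the post-abort pool):
  pool = (2, 5, 4)
  run P5 (needs (1, 0, 1), free (2, 5, 4)); after release of (1, 2, 1) the pool is (3, 7, 5)
  run P6 (needs (3, 4, 3), free (3, 7, 5)); after release of (0, 0, 1) the pool is (3, 7, 6)
  run P8 (needs (0, 4, 3), free (3, 7, 6)); after release of (1, 0, 1) the pool is (4, 7, 7)
  run P4 (needs (0, 2, 7), free (4, 7, 7)); after release of (0, 1, 1) the pool is (4, 8, 8)


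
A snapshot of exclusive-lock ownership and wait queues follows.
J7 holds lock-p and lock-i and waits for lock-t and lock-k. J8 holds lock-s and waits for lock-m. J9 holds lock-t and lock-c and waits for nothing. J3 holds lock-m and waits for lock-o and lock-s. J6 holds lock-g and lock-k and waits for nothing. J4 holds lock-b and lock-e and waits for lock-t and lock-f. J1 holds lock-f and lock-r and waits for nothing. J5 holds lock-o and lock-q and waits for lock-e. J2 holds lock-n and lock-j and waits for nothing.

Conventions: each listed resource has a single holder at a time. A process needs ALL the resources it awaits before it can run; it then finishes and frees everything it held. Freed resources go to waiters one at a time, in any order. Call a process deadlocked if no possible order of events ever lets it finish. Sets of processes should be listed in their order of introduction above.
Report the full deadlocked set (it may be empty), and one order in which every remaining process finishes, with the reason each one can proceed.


Deadlocked: J8 and J3.
Key observation: the wait chain closes on itself along J8 -> J3 -> J8; no other process is dragged down with it.
One completion order for the rest: J6, J9, J7, J1, J4, J5, J2.
Verifying each step:
  J6: no waits; runs immediately, freeing lock-g and lock-k
  J9: no waits; runs immediately, freeing lock-t and lock-c
  J7: everything it awaited (lock-t and lock-k) is free; runs, freeing lock-p and lock-i
  J1: no waits; runs immediately, freeing lock-f and lock-r
  J4: everything it awaited (lock-t and lock-f) is free; runs, freeing lock-b and lock-e
  J5: everything it awaited (lock-e) is free; runs, freeing lock-o and lock-q
  J2: no waits; runs immediately, freeing lock-n and lock-j


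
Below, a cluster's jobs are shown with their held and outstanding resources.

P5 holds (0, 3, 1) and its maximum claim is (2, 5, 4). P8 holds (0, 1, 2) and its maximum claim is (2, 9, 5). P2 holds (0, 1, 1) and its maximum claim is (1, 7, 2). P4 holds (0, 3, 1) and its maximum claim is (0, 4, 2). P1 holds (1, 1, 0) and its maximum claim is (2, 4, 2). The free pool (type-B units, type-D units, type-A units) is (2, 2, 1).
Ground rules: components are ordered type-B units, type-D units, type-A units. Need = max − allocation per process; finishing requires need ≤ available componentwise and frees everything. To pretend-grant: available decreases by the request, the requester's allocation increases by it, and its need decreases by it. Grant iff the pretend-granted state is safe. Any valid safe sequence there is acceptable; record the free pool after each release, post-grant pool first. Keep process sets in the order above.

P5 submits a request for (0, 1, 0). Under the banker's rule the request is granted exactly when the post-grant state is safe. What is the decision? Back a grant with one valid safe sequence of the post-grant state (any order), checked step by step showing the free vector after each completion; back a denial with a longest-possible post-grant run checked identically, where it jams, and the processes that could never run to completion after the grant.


DENY — the pretend-granted state is unsafe.
Key observation: after P4, P1 the pool peaks at (3, 5, 2), and each blocked process is short somewhere: P5 on type-A units; P8 on type-D units, type-A units; P2 on type-D units.
After a pretend grant, a maximal execution: P4, P1 — then nothing else fits. Check, step by step:
  pool = (2, 1, 1)
  P4 needs (0, 1, 1) <= (2, 1, 1) -> finishes; pool += (0, 3, 1) = (2, 4, 2)
  P1 needs (1, 3, 2) <= (2, 4, 2) -> finishes; pool += (1, 1, 0) = (3, 5, 2)
  P5 cannot run: need (2, 1, 3) vs free (3, 5, 2) (insufficient type-A units)
  P8 cannot run: need (2, 8, 3) vs free (3, 5, 2) (insufficient type-D units and type-A units)
  P2 cannot run: need (1, 6, 1) vs free (3, 5, 2) (insufficient type-D units)
Had the request been granted, P5, P8 and P2 could never finish.


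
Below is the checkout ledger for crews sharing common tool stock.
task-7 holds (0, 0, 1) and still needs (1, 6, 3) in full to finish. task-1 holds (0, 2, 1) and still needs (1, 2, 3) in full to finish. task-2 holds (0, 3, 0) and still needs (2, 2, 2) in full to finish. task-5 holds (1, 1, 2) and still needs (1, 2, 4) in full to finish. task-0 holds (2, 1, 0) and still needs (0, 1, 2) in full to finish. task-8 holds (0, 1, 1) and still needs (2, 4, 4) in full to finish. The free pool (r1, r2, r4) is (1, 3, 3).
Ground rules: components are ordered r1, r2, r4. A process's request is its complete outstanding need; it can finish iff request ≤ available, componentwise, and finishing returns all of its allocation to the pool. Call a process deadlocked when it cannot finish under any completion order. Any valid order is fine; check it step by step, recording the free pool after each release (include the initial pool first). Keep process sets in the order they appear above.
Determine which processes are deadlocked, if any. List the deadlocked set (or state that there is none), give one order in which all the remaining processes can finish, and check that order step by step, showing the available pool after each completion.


Nothing here is deadlocked.
Key observation: no deadlock: task-1 fits now, and the freed resources carry the rest through.
The rest can finish in the order task-1, task-5, task-7, task-2, task-8, task-0. Check, step by step:
  pool = (1, 3, 3)
  task-1 needs (1, 2, 3) <= (1, 3, 3) -> finishes; pool += (0, 2, 1) = (1, 5, 4)
  task-5 needs (1, 2, 4) <= (1, 5, 4) -> finishes; pool += (1, 1, 2) = (2, 6, 6)
  task-7 needs (1, 6, 3) <= (2, 6, 6) -> finishes; pool += (0, 0, 1) = (2, 6, 7)
  task-2 needs (2, 2, 2) <= (2, 6, 7) -> finishes; pool += (0, 3, 0) = (2, 9, 7)
  task-8 needs (2, 4, 4) <= (2, 9, 7) -> finishes; pool += (0, 1, 1) = (2, 10, 8)
  task-0 needs (0, 1, 2) <= (2, 10, 8) -> finishes; pool += (2, 1, 0) = (4, 11, 8)


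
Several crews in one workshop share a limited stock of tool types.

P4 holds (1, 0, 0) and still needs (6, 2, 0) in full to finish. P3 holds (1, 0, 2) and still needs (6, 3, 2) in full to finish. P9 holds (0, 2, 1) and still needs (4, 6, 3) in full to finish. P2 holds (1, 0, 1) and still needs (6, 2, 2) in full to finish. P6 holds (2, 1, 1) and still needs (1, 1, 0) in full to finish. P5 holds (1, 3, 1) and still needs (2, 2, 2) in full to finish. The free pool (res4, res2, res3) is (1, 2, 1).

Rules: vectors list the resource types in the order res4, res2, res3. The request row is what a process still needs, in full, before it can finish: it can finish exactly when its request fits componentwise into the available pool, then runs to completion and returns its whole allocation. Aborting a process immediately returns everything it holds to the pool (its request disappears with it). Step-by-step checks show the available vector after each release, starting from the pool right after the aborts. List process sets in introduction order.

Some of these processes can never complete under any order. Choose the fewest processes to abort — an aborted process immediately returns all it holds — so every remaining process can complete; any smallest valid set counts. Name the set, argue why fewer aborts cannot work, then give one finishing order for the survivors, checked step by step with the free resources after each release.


Abort P4 and P3.
Key observation: P2 was stuck for good until P4 and P3 gave back (2, 0, 2); in the order shown it finishes at step 3.
Minimality, checking each single-abort alternative: P4 alone leaves P3 blocked (short on res4); P3 alone leaves P4 blocked (short on res4); P9 alone leaves P4 blocked (short on res4); P2 alone leaves P4 blocked (short on res4); P6 alone leaves P4 blocked (short on res4); P5 alone leaves P4 blocked (short on res4).
The survivors complete as P6, P5, P2, P9. Verifying each step (starting from the post-abort pool):
  pool = (3, 2, 3)
  P6: need (1, 1, 0) fits (3, 2, 3); releases (2, 1, 1), pool now (5, 3, 4)
  P5: need (2, 2, 2) fits (5, 3, 4); releases (1, 3, 1), pool now (6, 6, 5)
  P2: need (6, 2, 2) fits (6, 6, 5); releases (1, 0, 1), pool now (7, 6, 6)
  P9: need (4, 6, 3) fits (7, 6, 6); releases (0, 2, 1), pool now (7, 8, 7)


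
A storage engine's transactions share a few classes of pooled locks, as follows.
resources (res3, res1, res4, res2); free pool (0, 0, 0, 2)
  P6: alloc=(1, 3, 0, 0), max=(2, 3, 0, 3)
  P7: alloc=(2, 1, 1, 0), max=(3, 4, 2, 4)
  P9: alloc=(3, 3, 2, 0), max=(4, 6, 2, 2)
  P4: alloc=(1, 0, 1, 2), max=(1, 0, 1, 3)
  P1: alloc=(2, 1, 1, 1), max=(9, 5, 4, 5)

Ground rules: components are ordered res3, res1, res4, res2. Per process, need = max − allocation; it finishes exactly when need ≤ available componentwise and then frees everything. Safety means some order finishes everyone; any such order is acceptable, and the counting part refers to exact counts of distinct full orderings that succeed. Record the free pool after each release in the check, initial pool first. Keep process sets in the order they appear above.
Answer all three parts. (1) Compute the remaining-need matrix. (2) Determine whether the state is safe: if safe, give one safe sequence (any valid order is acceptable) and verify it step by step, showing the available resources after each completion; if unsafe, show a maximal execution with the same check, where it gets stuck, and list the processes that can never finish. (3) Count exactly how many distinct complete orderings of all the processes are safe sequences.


(1) Outstanding need per process (order res3, res1, res4, res2):
  P6: (1, 0, 0, 3)
  P7: (1, 3, 1, 4)
  P9: (1, 3, 0, 2)
  P4: (0, 0, 0, 1)
  P1: (7, 4, 3, 4)
(2) SAFE. One safe sequence: P4, P6, P7, P9, P1.
Key observation: reading the order forward, P6 is the first process whose need (1, 0, 0, 3) meets the free pool (1, 0, 1, 4) exactly on a resource it requests.
Check, step by step:
  pool = (0, 0, 0, 2)
  P4 needs (0, 0, 0, 1) <= (0, 0, 0, 2) -> finishes; pool += (1, 0, 1, 2) = (1, 0, 1, 4)
  P6 needs (1, 0, 0, 3) <= (1, 0, 1, 4) -> finishes; pool += (1, 3, 0, 0) = (2, 3, 1, 4)
  P7 needs (1, 3, 1, 4) <= (2, 3, 1, 4) -> finishes; pool += (2, 1, 1, 0) = (4, 4, 2, 4)
  P9 needs (1, 3, 0, 2) <= (4, 4, 2, 4) -> finishes; pool += (3, 3, 2, 0) = (7, 7, 4, 4)
  P1 needs (7, 4, 3, 4) <= (7, 7, 4, 4) -> finishes; pool += (2, 1, 1, 1) = (9, 8, 5, 5)
(3) The exact count: 2 of the possible complete orderings are safe sequences.


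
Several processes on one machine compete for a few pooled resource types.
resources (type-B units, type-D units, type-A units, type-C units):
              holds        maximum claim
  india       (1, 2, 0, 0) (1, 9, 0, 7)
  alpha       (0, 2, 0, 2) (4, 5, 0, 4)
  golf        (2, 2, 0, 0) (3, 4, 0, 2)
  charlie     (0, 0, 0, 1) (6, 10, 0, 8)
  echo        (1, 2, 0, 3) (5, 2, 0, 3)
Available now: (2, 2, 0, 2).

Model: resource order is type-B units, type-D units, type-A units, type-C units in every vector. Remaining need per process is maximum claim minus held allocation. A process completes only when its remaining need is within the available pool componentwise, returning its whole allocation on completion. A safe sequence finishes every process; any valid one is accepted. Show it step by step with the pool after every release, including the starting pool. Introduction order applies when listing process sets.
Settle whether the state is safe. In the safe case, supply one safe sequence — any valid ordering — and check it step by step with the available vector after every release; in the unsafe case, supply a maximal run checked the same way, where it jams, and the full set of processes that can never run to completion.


SAFE, for example via the order golf, alpha, echo, india, charlie.
Key observation: the order's first zero-slack moment is golf ((1, 2, 0, 2) needed, (2, 2, 0, 2) free — a requested resource with nothing to spare).
Check, step by step:
  pool = (2, 2, 0, 2)
  golf: need (1, 2, 0, 2) fits (2, 2, 0, 2); releases (2, 2, 0, 0), pool now (4, 4, 0, 2)
  alpha: need (4, 3, 0, 2) fits (4, 4, 0, 2); releases (0, 2, 0, 2), pool now (4, 6, 0, 4)
  echo: need (4, 0, 0, 0) fits (4, 6, 0, 4); releases (1, 2, 0, 3), pool now (5, 8, 0, 7)
  india: need (0, 7, 0, 7) fits (5, 8, 0, 7); releases (1, 2, 0, 0), pool now (6, 10, 0, 7)
  charlie: need (6, 10, 0, 7) fits (6, 10, 0, 7); releases (0, 0, 0, 1), pool now (6, 10, 0, 8)
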